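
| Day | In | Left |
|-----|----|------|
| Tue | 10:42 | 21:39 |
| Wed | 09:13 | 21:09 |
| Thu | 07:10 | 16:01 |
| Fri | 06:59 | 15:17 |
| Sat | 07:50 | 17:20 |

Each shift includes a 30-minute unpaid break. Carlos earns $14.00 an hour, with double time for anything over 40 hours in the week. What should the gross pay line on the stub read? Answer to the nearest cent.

Tue: 10:42–21:39 = 10 h 57 min; less 30 min break → 10 h 27 min
Wed: 09:13–21:09 = 11 h 56 min; less 30 min break → 11 h 26 min
Thu: 07:10–16:01 = 8 h 51 min; less 30 min break → 8 h 21 min
Fri: 06:59–15:17 = 8 h 18 min; less 30 min break → 7 h 48 min
Sat: 07:50–17:20 = 9 h 30 min; less 30 min break → 9 h 0 min
Total worked: 47 h 2 min = 2822 min.
Regular 40 h 0 min = 2400 min at $14.00/h; overtime 7 h 2 min = 422 min at $28.00/h.
Pay = (2400 × $14.00 + 422 × $28.00) ÷ 60 = $756.93.

$756.93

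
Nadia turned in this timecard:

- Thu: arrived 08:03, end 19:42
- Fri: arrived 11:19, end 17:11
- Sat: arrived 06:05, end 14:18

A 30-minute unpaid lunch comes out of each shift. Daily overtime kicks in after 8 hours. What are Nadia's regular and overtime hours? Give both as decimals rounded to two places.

Regular 21.08 hours, overtime 3.15 hours

Thu: 08:03–19:42 = 11 h 39 min; less 30 min break → 11 h 9 min
Fri: 11:19–17:11 = 5 h 52 min; less 30 min break → 5 h 22 min
Sat: 06:05–14:18 = 8 h 13 min; less 30 min break → 7 h 43 min
Thu reg 8 h 0 min / OT 3 h 9 min; Fri reg 5 h 22 min / OT 0 h 0 min; Sat reg 7 h 43 min / OT 0 h 0 min.
Totals: regular 21 h 5 min, overtime 3 h 9 min.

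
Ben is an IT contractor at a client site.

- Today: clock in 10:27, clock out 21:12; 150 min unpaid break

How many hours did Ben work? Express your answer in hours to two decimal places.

8.25 hours

Today: 10:27–21:12 = 10 h 45 min; less 150 min break → 8 h 15 min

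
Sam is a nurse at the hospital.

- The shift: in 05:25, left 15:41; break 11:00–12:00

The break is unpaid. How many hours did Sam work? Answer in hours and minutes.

The shift: 05:25–15:41 = 10 h 16 min; less 60 min break → 9 h 16 min

9 h 16 min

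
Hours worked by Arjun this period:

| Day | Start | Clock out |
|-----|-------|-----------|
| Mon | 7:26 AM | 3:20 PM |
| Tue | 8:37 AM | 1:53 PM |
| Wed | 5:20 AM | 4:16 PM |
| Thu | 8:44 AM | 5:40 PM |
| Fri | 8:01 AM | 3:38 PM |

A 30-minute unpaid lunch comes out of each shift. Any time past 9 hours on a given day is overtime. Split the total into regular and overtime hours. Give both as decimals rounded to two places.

Mon: 7:26 AM–3:20 PM = 7 h 54 min; less 30 min break → 7 h 24 min
Tue: 8:37 AM–1:53 PM = 5 h 16 min; less 30 min break → 4 h 46 min
Wed: 5:20 AM–4:16 PM = 10 h 56 min; less 30 min break → 10 h 26 min
Thu: 8:44 AM–5:40 PM = 8 h 56 min; less 30 min break → 8 h 26 min
Fri: 8:01 AM–3:38 PM = 7 h 37 min; less 30 min break → 7 h 7 min
Mon reg 7 h 24 min / OT 0 h 0 min; Tue reg 4 h 46 min / OT 0 h 0 min; Wed reg 9 h 0 min / OT 1 h 26 min; Thu reg 8 h 26 min / OT 0 h 0 min; Fri reg 7 h 7 min / OT 0 h 0 min.
Totals: regular 36 h 43 min, overtime 1 h 26 min.

Regular 36.72 hours, overtime 1.43 hours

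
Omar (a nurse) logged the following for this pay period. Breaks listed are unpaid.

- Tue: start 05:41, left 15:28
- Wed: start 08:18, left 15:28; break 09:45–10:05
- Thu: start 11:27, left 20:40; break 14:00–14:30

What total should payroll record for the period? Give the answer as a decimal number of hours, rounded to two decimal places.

25.33 hours

Tue: 05:41–15:28 = 9 h 47 min
Wed: 08:18–15:28 = 7 h 10 min; less 20 min break → 6 h 50 min
Thu: 11:27–20:40 = 9 h 13 min; less 30 min break → 8 h 43 min
Total: 9 h 47 min + 6 h 50 min + 8 h 43 min = 25 h 20 min.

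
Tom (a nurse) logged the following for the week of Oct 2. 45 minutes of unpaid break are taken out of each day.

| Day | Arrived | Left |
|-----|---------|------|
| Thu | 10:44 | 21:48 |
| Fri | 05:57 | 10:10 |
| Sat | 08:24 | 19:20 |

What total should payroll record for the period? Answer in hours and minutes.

Thu: 10:44–21:48 = 11 h 4 min; less 45 min break → 10 h 19 min
Fri: 05:57–10:10 = 4 h 13 min; less 45 min break → 3 h 28 min
Sat: 08:24–19:20 = 10 h 56 min; less 45 min break → 10 h 11 min
Total: 10 h 19 min + 3 h 28 min + 10 h 11 min = 23 h 58 min.

23 h 58 min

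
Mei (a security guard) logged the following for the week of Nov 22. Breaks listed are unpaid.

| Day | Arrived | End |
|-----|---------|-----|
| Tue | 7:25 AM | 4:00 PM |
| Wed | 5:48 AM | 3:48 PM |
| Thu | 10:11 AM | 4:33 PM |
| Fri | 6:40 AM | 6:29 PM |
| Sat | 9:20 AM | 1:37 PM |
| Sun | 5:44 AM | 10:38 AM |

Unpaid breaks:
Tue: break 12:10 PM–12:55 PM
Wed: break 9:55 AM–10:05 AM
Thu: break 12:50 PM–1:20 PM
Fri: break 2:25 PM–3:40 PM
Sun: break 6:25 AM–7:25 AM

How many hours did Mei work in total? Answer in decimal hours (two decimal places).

42.28 hours

Tue: 7:25 AM–4:00 PM = 8 h 35 min; less 45 min break → 7 h 50 min
Wed: 5:48 AM–3:48 PM = 10 h 0 min; less 10 min break → 9 h 50 min
Thu: 10:11 AM–4:33 PM = 6 h 22 min; less 30 min break → 5 h 52 min
Fri: 6:40 AM–6:29 PM = 11 h 49 min; less 75 min break → 10 h 34 min
Sat: 9:20 AM–1:37 PM = 4 h 17 min
Sun: 5:44 AM–10:38 AM = 4 h 54 min; less 60 min break → 3 h 54 min
Total: 7 h 50 min + 9 h 50 min + 5 h 52 min + 10 h 34 min + 4 h 17 min + 3 h 54 min = 42 h 17 min.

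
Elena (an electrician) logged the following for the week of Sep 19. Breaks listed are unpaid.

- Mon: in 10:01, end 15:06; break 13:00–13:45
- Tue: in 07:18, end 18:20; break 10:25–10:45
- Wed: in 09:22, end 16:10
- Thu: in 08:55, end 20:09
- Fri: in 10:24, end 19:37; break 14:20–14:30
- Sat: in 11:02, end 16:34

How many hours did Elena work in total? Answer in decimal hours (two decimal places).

Mon: 10:01–15:06 = 5 h 5 min; less 45 min break → 4 h 20 min
Tue: 07:18–18:20 = 11 h 2 min; less 20 min break → 10 h 42 min
Wed: 09:22–16:10 = 6 h 48 min
Thu: 08:55–20:09 = 11 h 14 min
Fri: 10:24–19:37 = 9 h 13 min; less 10 min break → 9 h 3 min
Sat: 11:02–16:34 = 5 h 32 min
Total: 4 h 20 min + 10 h 42 min + 6 h 48 min + 11 h 14 min + 9 h 3 min + 5 h 32 min = 47 h 39 min.

47.65 hours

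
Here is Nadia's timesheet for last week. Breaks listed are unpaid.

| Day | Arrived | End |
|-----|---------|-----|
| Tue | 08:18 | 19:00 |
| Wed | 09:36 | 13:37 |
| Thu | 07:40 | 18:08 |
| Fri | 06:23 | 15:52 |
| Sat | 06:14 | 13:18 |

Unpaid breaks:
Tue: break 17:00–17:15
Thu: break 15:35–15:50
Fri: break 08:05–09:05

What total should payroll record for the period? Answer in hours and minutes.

40 h 14 min

Tue: 08:18–19:00 = 10 h 42 min; less 15 min break → 10 h 27 min
Wed: 09:36–13:37 = 4 h 1 min
Thu: 07:40–18:08 = 10 h 28 min; less 15 min break → 10 h 13 min
Fri: 06:23–15:52 = 9 h 29 min; less 60 min break → 8 h 29 min
Sat: 06:14–13:18 = 7 h 4 min
Total: 10 h 27 min + 4 h 1 min + 10 h 13 min + 8 h 29 min + 7 h 4 min = 40 h 14 min.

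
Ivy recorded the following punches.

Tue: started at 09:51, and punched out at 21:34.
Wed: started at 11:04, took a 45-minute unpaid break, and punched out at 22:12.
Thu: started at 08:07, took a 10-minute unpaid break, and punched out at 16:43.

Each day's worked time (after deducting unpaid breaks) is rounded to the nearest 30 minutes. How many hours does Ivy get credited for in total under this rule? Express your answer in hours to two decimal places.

Tue: 09:51–21:34 = 11 h 43 min → rounds to 11 h 30 min
Wed: 11:04–22:12 = 11 h 8 min − 45 min = 10 h 23 min → rounds to 10 h 30 min
Thu: 08:07–16:43 = 8 h 36 min − 10 min = 8 h 26 min → rounds to 8 h 30 min
Total credited: 30 h 30 min.

30.50 hours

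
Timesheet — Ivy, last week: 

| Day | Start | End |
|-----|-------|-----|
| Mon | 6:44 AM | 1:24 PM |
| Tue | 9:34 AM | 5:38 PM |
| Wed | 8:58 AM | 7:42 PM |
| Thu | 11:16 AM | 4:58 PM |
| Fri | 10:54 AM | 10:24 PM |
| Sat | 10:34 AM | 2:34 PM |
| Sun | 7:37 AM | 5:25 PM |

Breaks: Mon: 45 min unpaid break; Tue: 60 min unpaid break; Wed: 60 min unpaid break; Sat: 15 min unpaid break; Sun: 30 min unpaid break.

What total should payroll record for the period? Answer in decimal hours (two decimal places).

Mon: 6:44 AM–1:24 PM = 6 h 40 min; less 45 min break → 5 h 55 min
Tue: 9:34 AM–5:38 PM = 8 h 4 min; less 60 min break → 7 h 4 min
Wed: 8:58 AM–7:42 PM = 10 h 44 min; less 60 min break → 9 h 44 min
Thu: 11:16 AM–4:58 PM = 5 h 42 min
Fri: 10:54 AM–10:24 PM = 11 h 30 min
Sat: 10:34 AM–2:34 PM = 4 h 0 min; less 15 min break → 3 h 45 min
Sun: 7:37 AM–5:25 PM = 9 h 48 min; less 30 min break → 9 h 18 min
Total: 5 h 55 min + 7 h 4 min + 9 h 44 min + 5 h 42 min + 11 h 30 min + 3 h 45 min + 9 h 18 min = 52 h 58 min.

52.97 hours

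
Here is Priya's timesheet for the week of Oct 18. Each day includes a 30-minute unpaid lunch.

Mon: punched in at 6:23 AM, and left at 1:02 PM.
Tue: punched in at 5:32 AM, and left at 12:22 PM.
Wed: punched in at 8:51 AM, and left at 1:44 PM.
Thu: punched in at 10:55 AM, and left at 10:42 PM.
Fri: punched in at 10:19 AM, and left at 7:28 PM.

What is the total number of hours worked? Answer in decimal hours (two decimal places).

Mon: 6:23 AM–1:02 PM = 6 h 39 min; less 30 min break → 6 h 9 min
Tue: 5:32 AM–12:22 PM = 6 h 50 min; less 30 min break → 6 h 20 min
Wed: 8:51 AM–1:44 PM = 4 h 53 min; less 30 min break → 4 h 23 min
Thu: 10:55 AM–10:42 PM = 11 h 47 min; less 30 min break → 11 h 17 min
Fri: 10:19 AM–7:28 PM = 9 h 9 min; less 30 min break → 8 h 39 min
Total: 6 h 9 min + 6 h 20 min + 4 h 23 min + 11 h 17 min + 8 h 39 min = 36 h 48 min.

36.80 hours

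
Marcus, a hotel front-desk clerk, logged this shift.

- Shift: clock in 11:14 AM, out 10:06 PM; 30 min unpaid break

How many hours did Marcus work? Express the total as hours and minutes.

10 h 22 min

Shift: 11:14 AM–10:06 PM = 10 h 52 min; less 30 min break → 10 h 22 min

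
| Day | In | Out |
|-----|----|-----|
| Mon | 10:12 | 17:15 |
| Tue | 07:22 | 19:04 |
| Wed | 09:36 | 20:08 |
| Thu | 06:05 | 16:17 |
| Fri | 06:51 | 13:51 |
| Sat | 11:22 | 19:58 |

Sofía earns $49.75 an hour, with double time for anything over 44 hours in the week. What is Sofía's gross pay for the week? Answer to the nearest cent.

$3291.79

Mon: 10:12–17:15 = 7 h 3 min
Tue: 07:22–19:04 = 11 h 42 min
Wed: 09:36–20:08 = 10 h 32 min
Thu: 06:05–16:17 = 10 h 12 min
Fri: 06:51–13:51 = 7 h 0 min
Sat: 11:22–19:58 = 8 h 36 min
Total worked: 55 h 5 min = 3305 min.
Regular 44 h 0 min = 2640 min at $49.75/h; overtime 11 h 5 min = 665 min at $99.50/h.
Pay = (2640 × $49.75 + 665 × $99.50) ÷ 60 = $3291.79.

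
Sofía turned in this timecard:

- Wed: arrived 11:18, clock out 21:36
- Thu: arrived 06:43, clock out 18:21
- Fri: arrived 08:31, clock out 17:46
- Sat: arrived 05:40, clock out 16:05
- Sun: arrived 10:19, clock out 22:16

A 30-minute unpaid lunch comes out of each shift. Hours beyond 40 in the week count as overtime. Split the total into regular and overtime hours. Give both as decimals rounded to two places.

Wed: 11:18–21:36 = 10 h 18 min; less 30 min break → 9 h 48 min
Thu: 06:43–18:21 = 11 h 38 min; less 30 min break → 11 h 8 min
Fri: 08:31–17:46 = 9 h 15 min; less 30 min break → 8 h 45 min
Sat: 05:40–16:05 = 10 h 25 min; less 30 min break → 9 h 55 min
Sun: 10:19–22:16 = 11 h 57 min; less 30 min break → 11 h 27 min
Total worked: 51 h 3 min = 51.05 h.
Threshold 40 h → overtime 11 h 3 min, regular 40 h 0 min.

Regular 40.00 hours, overtime 11.05 hours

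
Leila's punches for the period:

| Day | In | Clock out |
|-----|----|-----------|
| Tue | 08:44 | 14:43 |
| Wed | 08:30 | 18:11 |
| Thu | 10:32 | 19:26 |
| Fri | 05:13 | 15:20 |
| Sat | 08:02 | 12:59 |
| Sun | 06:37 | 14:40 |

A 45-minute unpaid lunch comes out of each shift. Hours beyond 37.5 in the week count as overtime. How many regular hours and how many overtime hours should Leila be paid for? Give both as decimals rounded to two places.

Regular 37.50 hours, overtime 5.68 hours

Tue: 08:44–14:43 = 5 h 59 min; less 45 min break → 5 h 14 min
Wed: 08:30–18:11 = 9 h 41 min; less 45 min break → 8 h 56 min
Thu: 10:32–19:26 = 8 h 54 min; less 45 min break → 8 h 9 min
Fri: 05:13–15:20 = 10 h 7 min; less 45 min break → 9 h 22 min
Sat: 08:02–12:59 = 4 h 57 min; less 45 min break → 4 h 12 min
Sun: 06:37–14:40 = 8 h 3 min; less 45 min break → 7 h 18 min
Total worked: 43 h 11 min = 43.18 h.
Threshold 37.5 h → overtime 5 h 41 min, regular 37 h 30 min.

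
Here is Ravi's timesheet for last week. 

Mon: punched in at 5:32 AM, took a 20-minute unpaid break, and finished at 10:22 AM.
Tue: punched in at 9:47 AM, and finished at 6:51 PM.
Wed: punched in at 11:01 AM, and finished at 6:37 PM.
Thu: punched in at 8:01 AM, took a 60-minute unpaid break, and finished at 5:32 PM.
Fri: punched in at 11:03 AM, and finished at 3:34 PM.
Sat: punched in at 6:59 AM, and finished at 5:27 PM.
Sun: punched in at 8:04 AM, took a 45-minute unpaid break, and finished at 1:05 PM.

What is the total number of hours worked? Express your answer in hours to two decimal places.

Mon: 5:32 AM–10:22 AM = 4 h 50 min; less 20 min break → 4 h 30 min
Tue: 9:47 AM–6:51 PM = 9 h 4 min
Wed: 11:01 AM–6:37 PM = 7 h 36 min
Thu: 8:01 AM–5:32 PM = 9 h 31 min; less 60 min break → 8 h 31 min
Fri: 11:03 AM–3:34 PM = 4 h 31 min
Sat: 6:59 AM–5:27 PM = 10 h 28 min
Sun: 8:04 AM–1:05 PM = 5 h 1 min; less 45 min break → 4 h 16 min
Total: 4 h 30 min + 9 h 4 min + 7 h 36 min + 8 h 31 min + 4 h 31 min + 10 h 28 min + 4 h 16 min = 48 h 56 min.

48.93 hours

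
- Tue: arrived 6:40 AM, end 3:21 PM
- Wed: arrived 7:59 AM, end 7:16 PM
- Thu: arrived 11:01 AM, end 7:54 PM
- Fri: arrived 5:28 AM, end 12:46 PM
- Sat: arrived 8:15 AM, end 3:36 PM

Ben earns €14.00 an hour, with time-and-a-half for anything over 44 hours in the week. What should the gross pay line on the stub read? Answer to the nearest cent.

Tue: 6:40 AM–3:21 PM = 8 h 41 min
Wed: 7:59 AM–7:16 PM = 11 h 17 min
Thu: 11:01 AM–7:54 PM = 8 h 53 min
Fri: 5:28 AM–12:46 PM = 7 h 18 min
Sat: 8:15 AM–3:36 PM = 7 h 21 min
Total worked: 43 h 30 min = 2610 min.
Regular 43 h 30 min = 2610 min at €14.00/h; overtime 0 h 0 min = 0 min at €21.00/h.
Pay = (2610 × €14.00 + 0 × €21.00) ÷ 60 = €609.00.

€609.00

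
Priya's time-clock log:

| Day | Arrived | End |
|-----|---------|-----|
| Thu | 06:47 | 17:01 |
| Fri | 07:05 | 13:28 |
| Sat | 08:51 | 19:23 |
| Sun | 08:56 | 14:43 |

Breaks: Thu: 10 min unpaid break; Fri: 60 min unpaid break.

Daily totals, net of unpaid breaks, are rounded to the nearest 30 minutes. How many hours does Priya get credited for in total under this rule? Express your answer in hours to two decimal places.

32.00 hours

Thu: 06:47–17:01 = 10 h 14 min − 10 min = 10 h 4 min → rounds to 10 h 0 min
Fri: 07:05–13:28 = 6 h 23 min − 60 min = 5 h 23 min → rounds to 5 h 30 min
Sat: 08:51–19:23 = 10 h 32 min → rounds to 10 h 30 min
Sun: 08:56–14:43 = 5 h 47 min → rounds to 6 h 0 min
Total credited: 32 h 0 min.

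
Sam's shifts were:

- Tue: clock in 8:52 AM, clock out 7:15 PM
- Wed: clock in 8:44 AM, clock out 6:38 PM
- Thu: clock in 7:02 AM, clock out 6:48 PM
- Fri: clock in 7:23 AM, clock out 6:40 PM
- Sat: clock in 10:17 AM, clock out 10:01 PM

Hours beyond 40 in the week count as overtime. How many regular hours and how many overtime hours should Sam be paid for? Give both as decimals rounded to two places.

Regular 40.00 hours, overtime 15.07 hours

Tue: 8:52 AM–7:15 PM = 10 h 23 min
Wed: 8:44 AM–6:38 PM = 9 h 54 min
Thu: 7:02 AM–6:48 PM = 11 h 46 min
Fri: 7:23 AM–6:40 PM = 11 h 17 min
Sat: 10:17 AM–10:01 PM = 11 h 44 min
Total worked: 55 h 4 min = 55.07 h.
Threshold 40 h → overtime 15 h 4 min, regular 40 h 0 min.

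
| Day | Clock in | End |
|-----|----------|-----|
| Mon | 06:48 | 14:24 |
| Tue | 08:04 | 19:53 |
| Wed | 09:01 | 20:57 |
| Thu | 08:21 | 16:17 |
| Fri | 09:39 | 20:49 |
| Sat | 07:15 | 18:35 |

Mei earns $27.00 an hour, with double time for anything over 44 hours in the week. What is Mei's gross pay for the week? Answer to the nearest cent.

$2148.30

Mon: 06:48–14:24 = 7 h 36 min
Tue: 08:04–19:53 = 11 h 49 min
Wed: 09:01–20:57 = 11 h 56 min
Thu: 08:21–16:17 = 7 h 56 min
Fri: 09:39–20:49 = 11 h 10 min
Sat: 07:15–18:35 = 11 h 20 min
Total worked: 61 h 47 min = 3707 min.
Regular 44 h 0 min = 2640 min at $27.00/h; overtime 17 h 47 min = 1067 min at $54.00/h.
Pay = (2640 × $27.00 + 1067 × $54.00) ÷ 60 = $2148.30.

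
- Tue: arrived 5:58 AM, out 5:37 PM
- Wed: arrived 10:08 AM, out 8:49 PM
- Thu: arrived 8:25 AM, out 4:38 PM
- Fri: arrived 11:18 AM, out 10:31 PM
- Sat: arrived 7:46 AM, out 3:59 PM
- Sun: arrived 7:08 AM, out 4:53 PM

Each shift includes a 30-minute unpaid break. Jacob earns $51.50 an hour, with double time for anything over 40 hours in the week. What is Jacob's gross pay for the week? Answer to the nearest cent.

Tue: 5:58 AM–5:37 PM = 11 h 39 min; less 30 min break → 11 h 9 min
Wed: 10:08 AM–8:49 PM = 10 h 41 min; less 30 min break → 10 h 11 min
Thu: 8:25 AM–4:38 PM = 8 h 13 min; less 30 min break → 7 h 43 min
Fri: 11:18 AM–10:31 PM = 11 h 13 min; less 30 min break → 10 h 43 min
Sat: 7:46 AM–3:59 PM = 8 h 13 min; less 30 min break → 7 h 43 min
Sun: 7:08 AM–4:53 PM = 9 h 45 min; less 30 min break → 9 h 15 min
Total worked: 56 h 44 min = 3404 min.
Regular 40 h 0 min = 2400 min at $51.50/h; overtime 16 h 44 min = 1004 min at $103.00/h.
Pay = (2400 × $51.50 + 1004 × $103.00) ÷ 60 = $3783.53.

$3783.53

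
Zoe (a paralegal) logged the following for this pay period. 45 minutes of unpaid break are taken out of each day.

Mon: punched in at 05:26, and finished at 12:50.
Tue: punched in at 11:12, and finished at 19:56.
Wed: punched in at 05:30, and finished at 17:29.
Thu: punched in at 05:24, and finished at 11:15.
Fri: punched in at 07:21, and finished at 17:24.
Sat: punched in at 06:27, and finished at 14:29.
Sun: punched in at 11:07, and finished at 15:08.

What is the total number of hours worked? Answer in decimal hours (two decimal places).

Mon: 05:26–12:50 = 7 h 24 min; less 45 min break → 6 h 39 min
Tue: 11:12–19:56 = 8 h 44 min; less 45 min break → 7 h 59 min
Wed: 05:30–17:29 = 11 h 59 min; less 45 min break → 11 h 14 min
Thu: 05:24–11:15 = 5 h 51 min; less 45 min break → 5 h 6 min
Fri: 07:21–17:24 = 10 h 3 min; less 45 min break → 9 h 18 min
Sat: 06:27–14:29 = 8 h 2 min; less 45 min break → 7 h 17 min
Sun: 11:07–15:08 = 4 h 1 min; less 45 min break → 3 h 16 min
Total: 6 h 39 min + 7 h 59 min + 11 h 14 min + 5 h 6 min + 9 h 18 min + 7 h 17 min + 3 h 16 min = 50 h 49 min.

50.82 hours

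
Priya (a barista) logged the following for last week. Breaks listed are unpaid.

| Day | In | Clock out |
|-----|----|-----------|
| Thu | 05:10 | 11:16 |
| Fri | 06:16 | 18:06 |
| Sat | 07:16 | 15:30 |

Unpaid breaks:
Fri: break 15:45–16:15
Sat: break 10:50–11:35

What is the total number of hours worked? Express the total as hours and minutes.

Thu: 05:10–11:16 = 6 h 6 min
Fri: 06:16–18:06 = 11 h 50 min; less 30 min break → 11 h 20 min
Sat: 07:16–15:30 = 8 h 14 min; less 45 min break → 7 h 29 min
Total: 6 h 6 min + 11 h 20 min + 7 h 29 min = 24 h 55 min.

24 h 55 min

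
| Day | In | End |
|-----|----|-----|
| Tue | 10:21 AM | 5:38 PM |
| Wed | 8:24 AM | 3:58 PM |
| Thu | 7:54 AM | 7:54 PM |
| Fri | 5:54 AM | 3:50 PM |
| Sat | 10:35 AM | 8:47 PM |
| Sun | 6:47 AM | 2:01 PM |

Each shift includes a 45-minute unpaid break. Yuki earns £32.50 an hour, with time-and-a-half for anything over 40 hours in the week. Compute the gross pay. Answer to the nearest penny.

£1773.69

Tue: 10:21 AM–5:38 PM = 7 h 17 min; less 45 min break → 6 h 32 min
Wed: 8:24 AM–3:58 PM = 7 h 34 min; less 45 min break → 6 h 49 min
Thu: 7:54 AM–7:54 PM = 12 h 0 min; less 45 min break → 11 h 15 min
Fri: 5:54 AM–3:50 PM = 9 h 56 min; less 45 min break → 9 h 11 min
Sat: 10:35 AM–8:47 PM = 10 h 12 min; less 45 min break → 9 h 27 min
Sun: 6:47 AM–2:01 PM = 7 h 14 min; less 45 min break → 6 h 29 min
Total worked: 49 h 43 min = 2983 min.
Regular 40 h 0 min = 2400 min at £32.50/h; overtime 9 h 43 min = 583 min at £48.75/h.
Pay = (2400 × £32.50 + 583 × £48.75) ÷ 60 = £1773.69.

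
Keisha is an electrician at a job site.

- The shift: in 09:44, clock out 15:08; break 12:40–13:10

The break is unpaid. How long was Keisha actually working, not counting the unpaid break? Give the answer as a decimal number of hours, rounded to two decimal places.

The shift: 09:44–15:08 = 5 h 24 min; less 30 min break → 4 h 54 min

4.90 hours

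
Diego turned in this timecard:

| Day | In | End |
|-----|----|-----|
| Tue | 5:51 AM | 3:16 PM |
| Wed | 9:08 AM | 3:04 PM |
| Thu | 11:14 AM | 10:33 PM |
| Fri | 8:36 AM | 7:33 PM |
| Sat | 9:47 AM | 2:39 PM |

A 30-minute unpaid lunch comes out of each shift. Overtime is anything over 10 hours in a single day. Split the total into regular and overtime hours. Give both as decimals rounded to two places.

Regular 38.72 hours, overtime 1.27 hours

Tue: 5:51 AM–3:16 PM = 9 h 25 min; less 30 min break → 8 h 55 min
Wed: 9:08 AM–3:04 PM = 5 h 56 min; less 30 min break → 5 h 26 min
Thu: 11:14 AM–10:33 PM = 11 h 19 min; less 30 min break → 10 h 49 min
Fri: 8:36 AM–7:33 PM = 10 h 57 min; less 30 min break → 10 h 27 min
Sat: 9:47 AM–2:39 PM = 4 h 52 min; less 30 min break → 4 h 22 min
Tue reg 8 h 55 min / OT 0 h 0 min; Wed reg 5 h 26 min / OT 0 h 0 min; Thu reg 10 h 0 min / OT 0 h 49 min; Fri reg 10 h 0 min / OT 0 h 27 min; Sat reg 4 h 22 min / OT 0 h 0 min.
Totals: regular 38 h 43 min, overtime 1 h 16 min.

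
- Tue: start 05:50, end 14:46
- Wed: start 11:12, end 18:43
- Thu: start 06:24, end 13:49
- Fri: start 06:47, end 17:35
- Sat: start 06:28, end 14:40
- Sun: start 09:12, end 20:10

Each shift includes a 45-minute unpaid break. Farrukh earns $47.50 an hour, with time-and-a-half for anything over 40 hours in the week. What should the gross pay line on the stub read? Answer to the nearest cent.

$2565.00

Tue: 05:50–14:46 = 8 h 56 min; less 45 min break → 8 h 11 min
Wed: 11:12–18:43 = 7 h 31 min; less 45 min break → 6 h 46 min
Thu: 06:24–13:49 = 7 h 25 min; less 45 min break → 6 h 40 min
Fri: 06:47–17:35 = 10 h 48 min; less 45 min break → 10 h 3 min
Sat: 06:28–14:40 = 8 h 12 min; less 45 min break → 7 h 27 min
Sun: 09:12–20:10 = 10 h 58 min; less 45 min break → 10 h 13 min
Total worked: 49 h 20 min = 2960 min.
Regular 40 h 0 min = 2400 min at $47.50/h; overtime 9 h 20 min = 560 min at $71.25/h.
Pay = (2400 × $47.50 + 560 × $71.25) ÷ 60 = $2565.00.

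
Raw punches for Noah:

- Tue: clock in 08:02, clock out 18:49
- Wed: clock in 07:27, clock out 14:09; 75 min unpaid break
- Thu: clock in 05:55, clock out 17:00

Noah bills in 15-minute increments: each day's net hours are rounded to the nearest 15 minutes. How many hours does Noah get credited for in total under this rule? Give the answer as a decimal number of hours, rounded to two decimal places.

Tue: 08:02–18:49 = 10 h 47 min → rounds to 10 h 45 min
Wed: 07:27–14:09 = 6 h 42 min − 75 min = 5 h 27 min → rounds to 5 h 30 min
Thu: 05:55–17:00 = 11 h 5 min → rounds to 11 h 0 min
Total credited: 27 h 15 min.

27.25 hours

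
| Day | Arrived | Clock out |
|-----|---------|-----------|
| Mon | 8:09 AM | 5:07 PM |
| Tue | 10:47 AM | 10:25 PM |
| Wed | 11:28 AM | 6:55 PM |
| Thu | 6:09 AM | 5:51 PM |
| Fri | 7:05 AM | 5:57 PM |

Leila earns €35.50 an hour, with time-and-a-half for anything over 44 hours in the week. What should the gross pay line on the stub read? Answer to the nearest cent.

€1914.34

Mon: 8:09 AM–5:07 PM = 8 h 58 min
Tue: 10:47 AM–10:25 PM = 11 h 38 min
Wed: 11:28 AM–6:55 PM = 7 h 27 min
Thu: 6:09 AM–5:51 PM = 11 h 42 min
Fri: 7:05 AM–5:57 PM = 10 h 52 min
Total worked: 50 h 37 min = 3037 min.
Regular 44 h 0 min = 2640 min at €35.50/h; overtime 6 h 37 min = 397 min at €53.25/h.
Pay = (2640 × €35.50 + 397 × €53.25) ÷ 60 = €1914.34.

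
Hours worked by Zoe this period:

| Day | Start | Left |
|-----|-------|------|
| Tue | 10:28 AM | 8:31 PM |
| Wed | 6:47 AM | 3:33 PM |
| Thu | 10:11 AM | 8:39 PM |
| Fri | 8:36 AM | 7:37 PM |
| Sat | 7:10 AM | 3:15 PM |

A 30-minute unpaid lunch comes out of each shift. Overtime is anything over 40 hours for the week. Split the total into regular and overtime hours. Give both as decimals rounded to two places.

Tue: 10:28 AM–8:31 PM = 10 h 3 min; less 30 min break → 9 h 33 min
Wed: 6:47 AM–3:33 PM = 8 h 46 min; less 30 min break → 8 h 16 min
Thu: 10:11 AM–8:39 PM = 10 h 28 min; less 30 min break → 9 h 58 min
Fri: 8:36 AM–7:37 PM = 11 h 1 min; less 30 min break → 10 h 31 min
Sat: 7:10 AM–3:15 PM = 8 h 5 min; less 30 min break → 7 h 35 min
Total worked: 45 h 53 min = 45.88 h.
Threshold 40 h → overtime 5 h 53 min, regular 40 h 0 min.

Regular 40.00 hours, overtime 5.88 hours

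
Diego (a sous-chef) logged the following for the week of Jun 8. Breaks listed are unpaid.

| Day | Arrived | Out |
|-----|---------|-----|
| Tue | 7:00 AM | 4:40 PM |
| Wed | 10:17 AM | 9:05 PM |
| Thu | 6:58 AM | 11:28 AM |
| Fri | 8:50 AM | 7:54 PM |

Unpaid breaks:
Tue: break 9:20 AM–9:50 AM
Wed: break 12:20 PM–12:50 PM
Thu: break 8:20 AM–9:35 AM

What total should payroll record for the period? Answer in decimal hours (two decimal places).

Tue: 7:00 AM–4:40 PM = 9 h 40 min; less 30 min break → 9 h 10 min
Wed: 10:17 AM–9:05 PM = 10 h 48 min; less 30 min break → 10 h 18 min
Thu: 6:58 AM–11:28 AM = 4 h 30 min; less 75 min break → 3 h 15 min
Fri: 8:50 AM–7:54 PM = 11 h 4 min
Total: 9 h 10 min + 10 h 18 min + 3 h 15 min + 11 h 4 min = 33 h 47 min.

33.78 hours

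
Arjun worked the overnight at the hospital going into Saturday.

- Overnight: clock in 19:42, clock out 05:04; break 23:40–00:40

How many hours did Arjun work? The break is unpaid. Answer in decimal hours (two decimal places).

Overnight: 19:42 → midnight = 4 h 18 min; midnight → 05:04 = 5 h 4 min; span 9 h 22 min; less 60 min break → 8 h 22 min

8.37 hours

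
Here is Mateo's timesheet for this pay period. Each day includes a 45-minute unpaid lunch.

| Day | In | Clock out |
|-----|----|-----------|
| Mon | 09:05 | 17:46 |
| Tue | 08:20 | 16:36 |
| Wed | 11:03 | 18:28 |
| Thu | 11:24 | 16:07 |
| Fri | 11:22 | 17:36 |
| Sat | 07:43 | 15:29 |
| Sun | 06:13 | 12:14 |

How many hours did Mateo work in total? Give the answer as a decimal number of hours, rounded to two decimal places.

Mon: 09:05–17:46 = 8 h 41 min; less 45 min break → 7 h 56 min
Tue: 08:20–16:36 = 8 h 16 min; less 45 min break → 7 h 31 min
Wed: 11:03–18:28 = 7 h 25 min; less 45 min break → 6 h 40 min
Thu: 11:24–16:07 = 4 h 43 min; less 45 min break → 3 h 58 min
Fri: 11:22–17:36 = 6 h 14 min; less 45 min break → 5 h 29 min
Sat: 07:43–15:29 = 7 h 46 min; less 45 min break → 7 h 1 min
Sun: 06:13–12:14 = 6 h 1 min; less 45 min break → 5 h 16 min
Total: 7 h 56 min + 7 h 31 min + 6 h 40 min + 3 h 58 min + 5 h 29 min + 7 h 1 min + 5 h 16 min = 43 h 51 min.

43.85 hours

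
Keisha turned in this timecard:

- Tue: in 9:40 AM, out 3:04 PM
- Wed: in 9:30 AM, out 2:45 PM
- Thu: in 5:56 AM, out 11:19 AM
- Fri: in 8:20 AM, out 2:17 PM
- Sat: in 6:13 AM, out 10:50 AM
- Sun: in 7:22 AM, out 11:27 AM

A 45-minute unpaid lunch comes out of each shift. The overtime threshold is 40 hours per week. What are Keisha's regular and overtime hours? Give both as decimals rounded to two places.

Tue: 9:40 AM–3:04 PM = 5 h 24 min; less 45 min break → 4 h 39 min
Wed: 9:30 AM–2:45 PM = 5 h 15 min; less 45 min break → 4 h 30 min
Thu: 5:56 AM–11:19 AM = 5 h 23 min; less 45 min break → 4 h 38 min
Fri: 8:20 AM–2:17 PM = 5 h 57 min; less 45 min break → 5 h 12 min
Sat: 6:13 AM–10:50 AM = 4 h 37 min; less 45 min break → 3 h 52 min
Sun: 7:22 AM–11:27 AM = 4 h 5 min; less 45 min break → 3 h 20 min
Total worked: 26 h 11 min = 26.18 h.
Threshold 40 h → overtime 0 h 0 min, regular 26 h 11 min.

Regular 26.18 hours, overtime 0.00 hours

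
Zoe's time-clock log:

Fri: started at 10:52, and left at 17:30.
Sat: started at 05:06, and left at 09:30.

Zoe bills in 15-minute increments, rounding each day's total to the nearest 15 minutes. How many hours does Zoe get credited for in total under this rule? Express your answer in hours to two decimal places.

11.25 hours

Fri: 10:52–17:30 = 6 h 38 min → rounds to 6 h 45 min
Sat: 05:06–09:30 = 4 h 24 min → rounds to 4 h 30 min
Total credited: 11 h 15 min.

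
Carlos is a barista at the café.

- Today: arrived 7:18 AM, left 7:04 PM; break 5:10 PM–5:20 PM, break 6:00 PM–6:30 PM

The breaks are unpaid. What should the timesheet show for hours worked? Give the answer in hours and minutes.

Today: 7:18 AM–7:04 PM = 11 h 46 min; less 40 min break → 11 h 6 min

11 h 6 min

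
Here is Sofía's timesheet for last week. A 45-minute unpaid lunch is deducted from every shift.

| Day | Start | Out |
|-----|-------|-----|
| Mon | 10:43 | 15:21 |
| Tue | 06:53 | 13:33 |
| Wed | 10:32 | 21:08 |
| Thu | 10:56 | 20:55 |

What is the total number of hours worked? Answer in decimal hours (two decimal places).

28.88 hours

Mon: 10:43–15:21 = 4 h 38 min; less 45 min break → 3 h 53 min
Tue: 06:53–13:33 = 6 h 40 min; less 45 min break → 5 h 55 min
Wed: 10:32–21:08 = 10 h 36 min; less 45 min break → 9 h 51 min
Thu: 10:56–20:55 = 9 h 59 min; less 45 min break → 9 h 14 min
Total: 3 h 53 min + 5 h 55 min + 9 h 51 min + 9 h 14 min = 28 h 53 min.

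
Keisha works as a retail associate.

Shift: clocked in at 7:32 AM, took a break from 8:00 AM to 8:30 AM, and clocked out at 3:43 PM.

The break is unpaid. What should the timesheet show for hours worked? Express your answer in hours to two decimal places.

7.68 hours

Shift: 7:32 AM–3:43 PM = 8 h 11 min; less 30 min break → 7 h 41 min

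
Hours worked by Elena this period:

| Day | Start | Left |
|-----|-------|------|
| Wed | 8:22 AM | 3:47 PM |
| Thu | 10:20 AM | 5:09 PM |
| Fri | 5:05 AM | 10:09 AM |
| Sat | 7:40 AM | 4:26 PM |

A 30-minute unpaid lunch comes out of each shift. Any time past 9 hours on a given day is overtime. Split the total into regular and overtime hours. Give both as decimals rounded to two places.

Wed: 8:22 AM–3:47 PM = 7 h 25 min; less 30 min break → 6 h 55 min
Thu: 10:20 AM–5:09 PM = 6 h 49 min; less 30 min break → 6 h 19 min
Fri: 5:05 AM–10:09 AM = 5 h 4 min; less 30 min break → 4 h 34 min
Sat: 7:40 AM–4:26 PM = 8 h 46 min; less 30 min break → 8 h 16 min
Wed reg 6 h 55 min / OT 0 h 0 min; Thu reg 6 h 19 min / OT 0 h 0 min; Fri reg 4 h 34 min / OT 0 h 0 min; Sat reg 8 h 16 min / OT 0 h 0 min.
Totals: regular 26 h 4 min, overtime 0 h 0 min.

Regular 26.07 hours, overtime 0.00 hours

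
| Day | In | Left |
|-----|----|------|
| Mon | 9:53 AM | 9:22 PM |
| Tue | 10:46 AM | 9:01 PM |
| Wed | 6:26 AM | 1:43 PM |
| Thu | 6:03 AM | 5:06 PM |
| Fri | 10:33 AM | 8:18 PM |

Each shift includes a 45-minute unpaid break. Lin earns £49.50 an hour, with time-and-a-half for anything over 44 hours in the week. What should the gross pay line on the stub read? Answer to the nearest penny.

Mon: 9:53 AM–9:22 PM = 11 h 29 min; less 45 min break → 10 h 44 min
Tue: 10:46 AM–9:01 PM = 10 h 15 min; less 45 min break → 9 h 30 min
Wed: 6:26 AM–1:43 PM = 7 h 17 min; less 45 min break → 6 h 32 min
Thu: 6:03 AM–5:06 PM = 11 h 3 min; less 45 min break → 10 h 18 min
Fri: 10:33 AM–8:18 PM = 9 h 45 min; less 45 min break → 9 h 0 min
Total worked: 46 h 4 min = 2764 min.
Regular 44 h 0 min = 2640 min at £49.50/h; overtime 2 h 4 min = 124 min at £74.25/h.
Pay = (2640 × £49.50 + 124 × £74.25) ÷ 60 = £2331.45.

£2331.45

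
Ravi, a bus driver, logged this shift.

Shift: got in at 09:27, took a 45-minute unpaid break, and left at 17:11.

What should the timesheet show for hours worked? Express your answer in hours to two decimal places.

Shift: 09:27–17:11 = 7 h 44 min; less 45 min break → 6 h 59 min

6.98 hours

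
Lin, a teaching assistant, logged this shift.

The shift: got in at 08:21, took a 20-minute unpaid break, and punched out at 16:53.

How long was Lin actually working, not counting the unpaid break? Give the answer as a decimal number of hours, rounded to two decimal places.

8.20 hours

The shift: 08:21–16:53 = 8 h 32 min; less 20 min break → 8 h 12 min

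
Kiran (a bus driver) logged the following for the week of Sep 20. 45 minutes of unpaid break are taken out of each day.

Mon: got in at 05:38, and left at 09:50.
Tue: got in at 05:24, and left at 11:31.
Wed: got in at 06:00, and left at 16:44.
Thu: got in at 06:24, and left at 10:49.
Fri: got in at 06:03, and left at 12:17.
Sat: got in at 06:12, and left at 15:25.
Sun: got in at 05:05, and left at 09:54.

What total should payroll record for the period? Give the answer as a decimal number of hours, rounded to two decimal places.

Mon: 05:38–09:50 = 4 h 12 min; less 45 min break → 3 h 27 min
Tue: 05:24–11:31 = 6 h 7 min; less 45 min break → 5 h 22 min
Wed: 06:00–16:44 = 10 h 44 min; less 45 min break → 9 h 59 min
Thu: 06:24–10:49 = 4 h 25 min; less 45 min break → 3 h 40 min
Fri: 06:03–12:17 = 6 h 14 min; less 45 min break → 5 h 29 min
Sat: 06:12–15:25 = 9 h 13 min; less 45 min break → 8 h 28 min
Sun: 05:05–09:54 = 4 h 49 min; less 45 min break → 4 h 4 min
Total: 3 h 27 min + 5 h 22 min + 9 h 59 min + 3 h 40 min + 5 h 29 min + 8 h 28 min + 4 h 4 min = 40 h 29 min.

40.48 hours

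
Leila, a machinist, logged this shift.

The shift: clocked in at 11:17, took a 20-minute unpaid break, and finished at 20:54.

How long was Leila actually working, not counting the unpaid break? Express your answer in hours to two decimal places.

9.28 hours

The shift: 11:17–20:54 = 9 h 37 min; less 20 min break → 9 h 17 min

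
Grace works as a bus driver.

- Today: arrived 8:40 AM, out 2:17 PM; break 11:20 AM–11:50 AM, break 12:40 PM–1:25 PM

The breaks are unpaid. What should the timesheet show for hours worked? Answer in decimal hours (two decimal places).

4.37 hours

Today: 8:40 AM–2:17 PM = 5 h 37 min; less 75 min break → 4 h 22 min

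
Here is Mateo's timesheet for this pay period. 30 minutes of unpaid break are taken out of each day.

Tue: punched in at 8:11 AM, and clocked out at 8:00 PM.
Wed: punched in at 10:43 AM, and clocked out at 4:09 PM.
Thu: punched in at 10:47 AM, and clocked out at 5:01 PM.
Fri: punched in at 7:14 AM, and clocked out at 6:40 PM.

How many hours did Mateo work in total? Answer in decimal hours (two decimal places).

Tue: 8:11 AM–8:00 PM = 11 h 49 min; less 30 min break → 11 h 19 min
Wed: 10:43 AM–4:09 PM = 5 h 26 min; less 30 min break → 4 h 56 min
Thu: 10:47 AM–5:01 PM = 6 h 14 min; less 30 min break → 5 h 44 min
Fri: 7:14 AM–6:40 PM = 11 h 26 min; less 30 min break → 10 h 56 min
Total: 11 h 19 min + 4 h 56 min + 5 h 44 min + 10 h 56 min = 32 h 55 min.

32.92 hours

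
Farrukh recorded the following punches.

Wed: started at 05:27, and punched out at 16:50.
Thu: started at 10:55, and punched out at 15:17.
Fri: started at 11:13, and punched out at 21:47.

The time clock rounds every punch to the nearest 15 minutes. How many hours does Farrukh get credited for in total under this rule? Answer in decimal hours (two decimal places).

26.00 hours

Wed: in 05:27→05:30, out 16:50→16:45; 11 h 15 min
Thu: in 10:55→11:00, out 15:17→15:15; 4 h 15 min
Fri: in 11:13→11:15, out 21:47→21:45; 10 h 30 min
Total credited: 26 h 0 min.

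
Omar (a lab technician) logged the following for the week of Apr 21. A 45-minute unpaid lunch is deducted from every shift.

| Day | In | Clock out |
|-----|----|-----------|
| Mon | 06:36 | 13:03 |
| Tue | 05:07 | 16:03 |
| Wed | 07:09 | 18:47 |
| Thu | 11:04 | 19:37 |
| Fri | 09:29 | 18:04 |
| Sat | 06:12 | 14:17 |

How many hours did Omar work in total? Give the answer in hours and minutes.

49 h 44 min

Mon: 06:36–13:03 = 6 h 27 min; less 45 min break → 5 h 42 min
Tue: 05:07–16:03 = 10 h 56 min; less 45 min break → 10 h 11 min
Wed: 07:09–18:47 = 11 h 38 min; less 45 min break → 10 h 53 min
Thu: 11:04–19:37 = 8 h 33 min; less 45 min break → 7 h 48 min
Fri: 09:29–18:04 = 8 h 35 min; less 45 min break → 7 h 50 min
Sat: 06:12–14:17 = 8 h 5 min; less 45 min break → 7 h 20 min
Total: 5 h 42 min + 10 h 11 min + 10 h 53 min + 7 h 48 min + 7 h 50 min + 7 h 20 min = 49 h 44 min.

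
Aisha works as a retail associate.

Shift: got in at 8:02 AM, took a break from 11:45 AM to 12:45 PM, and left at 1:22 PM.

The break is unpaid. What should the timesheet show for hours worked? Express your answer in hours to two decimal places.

Shift: 8:02 AM–1:22 PM = 5 h 20 min; less 60 min break → 4 h 20 min

4.33 hours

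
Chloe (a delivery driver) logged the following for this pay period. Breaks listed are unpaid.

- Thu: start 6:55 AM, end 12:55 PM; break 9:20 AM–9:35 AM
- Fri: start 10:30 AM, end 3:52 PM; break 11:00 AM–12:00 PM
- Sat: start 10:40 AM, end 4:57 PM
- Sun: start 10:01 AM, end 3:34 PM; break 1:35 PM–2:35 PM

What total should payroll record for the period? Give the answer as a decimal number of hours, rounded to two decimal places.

Thu: 6:55 AM–12:55 PM = 6 h 0 min; less 15 min break → 5 h 45 min
Fri: 10:30 AM–3:52 PM = 5 h 22 min; less 60 min break → 4 h 22 min
Sat: 10:40 AM–4:57 PM = 6 h 17 min
Sun: 10:01 AM–3:34 PM = 5 h 33 min; less 60 min break → 4 h 33 min
Total: 5 h 45 min + 4 h 22 min + 6 h 17 min + 4 h 33 min = 20 h 57 min.

20.95 hours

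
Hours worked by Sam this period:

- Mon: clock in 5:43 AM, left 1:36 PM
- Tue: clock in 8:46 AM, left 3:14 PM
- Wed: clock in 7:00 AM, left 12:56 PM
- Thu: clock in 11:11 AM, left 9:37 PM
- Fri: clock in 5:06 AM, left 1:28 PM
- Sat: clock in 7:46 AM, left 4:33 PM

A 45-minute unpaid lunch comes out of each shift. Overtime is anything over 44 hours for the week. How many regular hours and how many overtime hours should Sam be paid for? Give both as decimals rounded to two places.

Mon: 5:43 AM–1:36 PM = 7 h 53 min; less 45 min break → 7 h 8 min
Tue: 8:46 AM–3:14 PM = 6 h 28 min; less 45 min break → 5 h 43 min
Wed: 7:00 AM–12:56 PM = 5 h 56 min; less 45 min break → 5 h 11 min
Thu: 11:11 AM–9:37 PM = 10 h 26 min; less 45 min break → 9 h 41 min
Fri: 5:06 AM–1:28 PM = 8 h 22 min; less 45 min break → 7 h 37 min
Sat: 7:46 AM–4:33 PM = 8 h 47 min; less 45 min break → 8 h 2 min
Total worked: 43 h 22 min = 43.37 h.
Threshold 44 h → overtime 0 h 0 min, regular 43 h 22 min.

Regular 43.37 hours, overtime 0.00 hours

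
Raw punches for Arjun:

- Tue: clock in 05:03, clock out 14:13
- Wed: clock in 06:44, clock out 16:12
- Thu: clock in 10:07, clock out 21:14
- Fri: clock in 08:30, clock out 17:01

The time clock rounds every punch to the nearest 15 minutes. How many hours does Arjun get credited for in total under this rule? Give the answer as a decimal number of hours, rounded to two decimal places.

Tue: in 05:03→05:00, out 14:13→14:15; 9 h 15 min
Wed: in 06:44→06:45, out 16:12→16:15; 9 h 30 min
Thu: in 10:07→10:00, out 21:14→21:15; 11 h 15 min
Fri: in 08:30→08:30, out 17:01→17:00; 8 h 30 min
Total credited: 38 h 30 min.

38.50 hours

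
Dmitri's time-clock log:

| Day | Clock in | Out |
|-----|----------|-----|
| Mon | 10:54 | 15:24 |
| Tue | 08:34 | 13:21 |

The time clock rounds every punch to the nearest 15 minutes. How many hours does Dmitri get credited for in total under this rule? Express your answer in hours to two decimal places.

Mon: in 10:54→11:00, out 15:24→15:30; 4 h 30 min
Tue: in 08:34→08:30, out 13:21→13:15; 4 h 45 min
Total credited: 9 h 15 min.

9.25 hours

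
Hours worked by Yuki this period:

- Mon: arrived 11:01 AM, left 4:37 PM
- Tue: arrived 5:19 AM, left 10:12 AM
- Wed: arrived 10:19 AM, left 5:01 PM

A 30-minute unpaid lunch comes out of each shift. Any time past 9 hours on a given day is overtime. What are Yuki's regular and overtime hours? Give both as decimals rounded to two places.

Regular 15.68 hours, overtime 0.00 hours

Mon: 11:01 AM–4:37 PM = 5 h 36 min; less 30 min break → 5 h 6 min
Tue: 5:19 AM–10:12 AM = 4 h 53 min; less 30 min break → 4 h 23 min
Wed: 10:19 AM–5:01 PM = 6 h 42 min; less 30 min break → 6 h 12 min
Mon reg 5 h 6 min / OT 0 h 0 min; Tue reg 4 h 23 min / OT 0 h 0 min; Wed reg 6 h 12 min / OT 0 h 0 min.
Totals: regular 15 h 41 min, overtime 0 h 0 min.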